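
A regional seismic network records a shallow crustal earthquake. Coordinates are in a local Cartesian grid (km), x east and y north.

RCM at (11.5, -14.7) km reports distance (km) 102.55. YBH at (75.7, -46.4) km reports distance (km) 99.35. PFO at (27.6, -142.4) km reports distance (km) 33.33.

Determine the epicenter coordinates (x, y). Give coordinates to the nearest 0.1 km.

Circle about each station: (x − 11.5)² + (y + 14.7)² = 102.55²; (x − 75.7)² + (y + 46.4)² = 99.35²; (x − 27.6)² + (y + 142.4)² = 33.33².
Subtracting the RCM equation from the YBH and PFO equations removes the quadratic terms:
128.4 x − 63.4 y = 8181.19
32.2 x − 255.4 y = 30096.79
Solving the 2×2 system: x ≈ 5.9, y ≈ -117.1 km.
Check against RCM (with the unrounded x, y): √((x − 11.5)²+(y + 14.7)²) = 102.55 ≈ 102.55 km. ✓

x ≈ 5.9 km, y ≈ -117.1 km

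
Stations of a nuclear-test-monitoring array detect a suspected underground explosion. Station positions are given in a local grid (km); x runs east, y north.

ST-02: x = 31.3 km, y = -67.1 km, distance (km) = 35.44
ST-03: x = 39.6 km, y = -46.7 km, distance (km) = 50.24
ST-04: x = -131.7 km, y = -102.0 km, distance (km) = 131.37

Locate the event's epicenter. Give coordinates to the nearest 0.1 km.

Circle about each station: (x − 31.3)² + (y + 67.1)² = 35.44²; (x − 39.6)² + (y + 46.7)² = 50.24²; (x + 131.7)² + (y + 102.0)² = 131.37².
Subtracting pairs of circle equations eliminates x²+y² and gives linear equations (the radical axes):
16.6 x + 40.8 y = -3001.11
-326.0 x − 69.8 y = 6264.71
Solving the 2×2 system: x ≈ -3.8, y ≈ -72.0 km.
Check against ST-02 (with the unrounded x, y): √((x − 31.3)²+(y + 67.1)²) = 35.44 ≈ 35.44 km. ✓

-3.8 km east, -72.0 km north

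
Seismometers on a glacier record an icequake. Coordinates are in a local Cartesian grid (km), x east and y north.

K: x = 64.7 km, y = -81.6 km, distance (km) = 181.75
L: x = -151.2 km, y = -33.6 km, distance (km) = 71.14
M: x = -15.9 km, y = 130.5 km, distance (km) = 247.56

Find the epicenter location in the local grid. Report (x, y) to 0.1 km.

(-116.5, -95.7)

Circle about each station: (x − 64.7)² + (y + 81.6)² = 181.75²; (x + 151.2)² + (y + 33.6)² = 71.14²; (x + 15.9)² + (y − 130.5)² = 247.56².
Subtracting pairs of circle equations eliminates x²+y² and gives linear equations (the radical axes):
-431.8 x + 96.0 y = 41117.91
-161.2 x + 424.2 y = -21814.48
Solving the 2×2 system: x ≈ -116.5, y ≈ -95.7 km.
Check against K (with the unrounded x, y): √((x − 64.7)²+(y + 81.6)²) = 181.75 ≈ 181.75 km. ✓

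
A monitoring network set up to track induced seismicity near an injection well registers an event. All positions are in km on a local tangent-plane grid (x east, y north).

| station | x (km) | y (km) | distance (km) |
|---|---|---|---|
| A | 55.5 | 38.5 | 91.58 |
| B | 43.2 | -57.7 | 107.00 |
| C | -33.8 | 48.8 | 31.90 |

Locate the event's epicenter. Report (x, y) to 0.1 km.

-33.5 km east, 16.9 km north

Circle about each station: (x − 55.5)² + (y − 38.5)² = 91.58²; (x − 43.2)² + (y + 57.7)² = 107.00²; (x + 33.8)² + (y − 48.8)² = 31.90².
Subtracting pairs of circle equations eliminates x²+y² and gives linear equations (the radical axes):
-24.6 x − 192.4 y = -2429.07
-178.6 x + 20.6 y = 6330.67
Solving the 2×2 system: x ≈ -33.5, y ≈ 16.9 km.
Check against A (with the unrounded x, y): √((x − 55.5)²+(y − 38.5)²) = 91.58 ≈ 91.58 km. ✓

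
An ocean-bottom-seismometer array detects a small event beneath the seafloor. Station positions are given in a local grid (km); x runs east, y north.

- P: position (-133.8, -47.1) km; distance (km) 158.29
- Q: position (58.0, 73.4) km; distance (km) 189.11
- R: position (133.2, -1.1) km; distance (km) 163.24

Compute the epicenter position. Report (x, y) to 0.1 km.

Circle about each station: (x + 133.8)² + (y + 47.1)² = 158.29²; (x − 58.0)² + (y − 73.4)² = 189.11²; (x − 133.2)² + (y + 1.1)² = 163.24².
Subtracting the P equation from the Q and R equations removes the quadratic terms:
383.6 x + 241.0 y = -22076.16
534.0 x + 92.0 y = -3968.97
Solving the 2×2 system: x ≈ 11.5, y ≈ -109.9 km.

(11.5, -109.9)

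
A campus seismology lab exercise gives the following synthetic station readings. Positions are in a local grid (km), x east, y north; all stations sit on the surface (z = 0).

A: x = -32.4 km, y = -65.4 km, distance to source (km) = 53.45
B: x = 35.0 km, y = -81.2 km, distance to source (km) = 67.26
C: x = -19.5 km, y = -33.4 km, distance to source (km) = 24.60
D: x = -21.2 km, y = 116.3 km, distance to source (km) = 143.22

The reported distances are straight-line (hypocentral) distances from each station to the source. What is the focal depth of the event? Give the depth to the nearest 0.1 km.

Each station gives a sphere (x−x_i)² + (y−y_i)² + z² = d_i² (stations at z=0).
Subtracting the A sphere from B and C: z² cancels, leaving linear equations in x and y:
134.8 x − 31.6 y = 824.51
25.8 x + 64.0 y = -1579.37
Solving: x ≈ 0.303, y ≈ -24.800 km (keep extra digits for the depth step; rounded: 0.3, -24.8).
Then from the A sphere: z² = 53.45² − (x + 32.4)² − (y + 65.4)² with x = 0.303, y = -24.800, so z ≈ 11.792 ≈ 11.8 km.

11.8 km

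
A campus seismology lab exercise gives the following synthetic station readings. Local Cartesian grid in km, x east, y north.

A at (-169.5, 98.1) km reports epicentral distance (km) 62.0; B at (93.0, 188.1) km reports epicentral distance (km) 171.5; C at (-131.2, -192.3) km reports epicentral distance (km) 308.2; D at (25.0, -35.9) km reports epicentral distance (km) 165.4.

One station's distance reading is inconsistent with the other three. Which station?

A

Solve using three stations at a time. Using B, C, D (subtract circle equations pairwise → linear system) gives (x, y) ≈ (-58.0, 107.0).
Distances from that point to each station vs reported:
  A: calculated 111.8 vs reported 62.0 → residual 49.8 km
  B: calculated 171.4 vs reported 171.5 → residual 0.1 km
  C: calculated 308.2 vs reported 308.2 → residual 0.0 km
  D: calculated 165.3 vs reported 165.4 → residual 0.1 km
B, C, D are mutually consistent (residuals ≈ 0); A is off by 49.8 km.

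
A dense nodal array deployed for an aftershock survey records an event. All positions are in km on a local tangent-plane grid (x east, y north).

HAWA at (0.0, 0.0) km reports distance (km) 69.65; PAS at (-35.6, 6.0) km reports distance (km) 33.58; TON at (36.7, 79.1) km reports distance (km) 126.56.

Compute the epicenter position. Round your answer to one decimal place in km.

-69.0 km east, 9.5 km north

Circle about each station: x² + y² = 69.65²; (x + 35.6)² + (y − 6.0)² = 33.58²; (x − 36.7)² + (y − 79.1)² = 126.56².
Subtracting the HAWA equation from the PAS and TON equations removes the quadratic terms:
-71.2 x + 12.0 y = 5026.87
73.4 x + 158.2 y = -3562.61
Solving the 2×2 system: x ≈ -69.0, y ≈ 9.5 km.
Check against HAWA (with the unrounded x, y): √(x²+y²) = 69.65 ≈ 69.65 km. ✓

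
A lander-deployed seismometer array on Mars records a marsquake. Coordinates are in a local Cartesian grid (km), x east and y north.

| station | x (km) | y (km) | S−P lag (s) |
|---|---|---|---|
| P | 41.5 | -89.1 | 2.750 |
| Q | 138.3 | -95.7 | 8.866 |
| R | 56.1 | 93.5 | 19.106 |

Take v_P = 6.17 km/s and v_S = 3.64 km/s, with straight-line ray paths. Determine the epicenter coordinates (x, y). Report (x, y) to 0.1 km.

x ≈ 62.1 km, y ≈ -76.0 km

Distance from S−P lag: d = Δt · v_P v_S / (v_P − v_S) = Δt · (6.17·3.64)/(6.17−3.64) ≈ 8.8770·Δt.
So d_P = 24.41, d_Q = 78.70, d_R = 169.60 km.
Circle about each station: (x − 41.5)² + (y + 89.1)² = 24.41²; (x − 138.3)² + (y + 95.7)² = 78.70²; (x − 56.1)² + (y − 93.5)² = 169.60².
Subtracting the P equation from the Q and R equations removes the quadratic terms:
193.6 x − 13.2 y = 13026.48
29.2 x + 365.2 y = -25939.91
Solving the 2×2 system: x ≈ 62.1, y ≈ -76.0 km.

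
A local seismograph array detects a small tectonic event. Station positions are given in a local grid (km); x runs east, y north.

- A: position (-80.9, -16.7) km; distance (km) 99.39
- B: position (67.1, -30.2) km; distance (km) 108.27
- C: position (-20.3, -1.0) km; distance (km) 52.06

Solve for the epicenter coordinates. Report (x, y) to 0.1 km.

Circle about each station: (x + 80.9)² + (y + 16.7)² = 99.39²; (x − 67.1)² + (y + 30.2)² = 108.27²; (x + 20.3)² + (y + 1.0)² = 52.06².
Subtracting the A equation from the B and C equations removes the quadratic terms:
296.0 x − 27.0 y = -3253.27
121.2 x + 31.4 y = 757.52
Solving the 2×2 system: x ≈ -6.5, y ≈ 49.2 km.
Check against A (with the unrounded x, y): √((x + 80.9)²+(y + 16.7)²) = 99.40 ≈ 99.39 km. ✓

(-6.5, 49.2)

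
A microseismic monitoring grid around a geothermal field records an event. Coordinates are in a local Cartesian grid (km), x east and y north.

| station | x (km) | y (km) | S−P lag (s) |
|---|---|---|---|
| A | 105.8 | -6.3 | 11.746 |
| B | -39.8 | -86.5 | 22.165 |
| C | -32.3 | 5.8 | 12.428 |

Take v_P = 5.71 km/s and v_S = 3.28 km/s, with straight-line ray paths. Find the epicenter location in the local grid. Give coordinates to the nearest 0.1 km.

Distance from S−P lag: d = Δt · v_P v_S / (v_P − v_S) = Δt · (5.71·3.28)/(5.71−3.28) ≈ 7.7073·Δt.
So d_A = 90.53, d_B = 170.83, d_C = 95.79 km.
Circle about each station: (x − 105.8)² + (y + 6.3)² = 90.53²; (x + 39.8)² + (y + 86.5)² = 170.83²; (x + 32.3)² + (y − 5.8)² = 95.79².
Subtracting pairs of circle equations eliminates x²+y² and gives linear equations (the radical axes):
-291.2 x − 160.4 y = -23154.25
-276.2 x + 24.2 y = -11136.44
Solving the 2×2 system: x ≈ 45.7, y ≈ 61.4 km.
Check against A (with the unrounded x, y): √((x − 105.8)²+(y + 6.3)²) = 90.52 ≈ 90.53 km. ✓

45.7 km east, 61.4 km north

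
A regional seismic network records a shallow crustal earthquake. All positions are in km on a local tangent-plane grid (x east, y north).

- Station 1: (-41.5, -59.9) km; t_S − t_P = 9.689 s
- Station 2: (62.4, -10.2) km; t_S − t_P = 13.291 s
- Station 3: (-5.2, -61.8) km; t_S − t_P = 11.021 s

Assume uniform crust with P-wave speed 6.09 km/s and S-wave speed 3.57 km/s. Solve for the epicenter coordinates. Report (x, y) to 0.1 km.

(-47.2, 23.5)

Distance from S−P lag: d = Δt · v_P v_S / (v_P − v_S) = Δt · (6.09·3.57)/(6.09−3.57) ≈ 8.6275·Δt.
So d_Station 1 = 83.59, d_Station 2 = 114.67, d_Station 3 = 95.08 km.
Circle about each station: (x + 41.5)² + (y + 59.9)² = 83.59²; (x − 62.4)² + (y + 10.2)² = 114.67²; (x + 5.2)² + (y + 61.8)² = 95.08².
Subtracting pairs of circle equations eliminates x²+y² and gives linear equations (the radical axes):
207.8 x + 99.4 y = -7474.38
72.6 x − 3.8 y = -3516.90
Solving the 2×2 system: x ≈ -47.2, y ≈ 23.5 km.
Check against Station 1 (with the unrounded x, y): √((x + 41.5)²+(y + 59.9)²) = 83.60 ≈ 83.59 km. ✓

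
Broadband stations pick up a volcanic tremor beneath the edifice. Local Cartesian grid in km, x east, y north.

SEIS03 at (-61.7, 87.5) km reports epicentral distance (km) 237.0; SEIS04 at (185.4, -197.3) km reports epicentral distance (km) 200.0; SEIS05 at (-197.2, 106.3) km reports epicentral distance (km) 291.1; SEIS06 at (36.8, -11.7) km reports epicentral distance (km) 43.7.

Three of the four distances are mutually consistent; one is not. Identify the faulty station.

Solve using three stations at a time. Using SEIS04, SEIS05, SEIS06 (subtract circle equations pairwise → linear system) gives (x, y) ≈ (45.5, -54.4).
Distances from that point to each station vs reported:
  SEIS03: calculated 177.8 vs reported 237.0 → residual 59.2 km
  SEIS04: calculated 200.0 vs reported 200.0 → residual 0.0 km
  SEIS05: calculated 291.1 vs reported 291.1 → residual 0.0 km
  SEIS06: calculated 43.6 vs reported 43.7 → residual 0.1 km
SEIS04, SEIS05, SEIS06 are mutually consistent (residuals ≈ 0); SEIS03 is off by 59.2 km.

SEIS03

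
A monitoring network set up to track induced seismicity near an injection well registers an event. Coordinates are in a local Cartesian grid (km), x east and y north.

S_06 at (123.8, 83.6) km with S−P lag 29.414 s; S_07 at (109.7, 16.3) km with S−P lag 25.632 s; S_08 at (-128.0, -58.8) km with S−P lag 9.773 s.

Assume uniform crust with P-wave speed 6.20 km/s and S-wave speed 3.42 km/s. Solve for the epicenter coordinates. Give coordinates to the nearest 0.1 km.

Distance from S−P lag: d = Δt · v_P v_S / (v_P − v_S) = Δt · (6.20·3.42)/(6.20−3.42) ≈ 7.6273·Δt.
So d_S_06 = 224.35, d_S_07 = 195.50, d_S_08 = 74.54 km.
Circle about each station: (x − 123.8)² + (y − 83.6)² = 224.35²; (x − 109.7)² + (y − 16.3)² = 195.50²; (x + 128.0)² + (y + 58.8)² = 74.54².
Subtracting the S_06 equation from the S_07 and S_08 equations removes the quadratic terms:
-28.2 x − 134.6 y = 2097.05
-503.6 x − 284.8 y = 42302.75
Solving the 2×2 system: x ≈ -85.3, y ≈ 2.3 km.
Check against S_06 (with the unrounded x, y): √((x − 123.8)²+(y − 83.6)²) = 224.35 ≈ 224.35 km. ✓

x ≈ -85.3 km, y ≈ 2.3 km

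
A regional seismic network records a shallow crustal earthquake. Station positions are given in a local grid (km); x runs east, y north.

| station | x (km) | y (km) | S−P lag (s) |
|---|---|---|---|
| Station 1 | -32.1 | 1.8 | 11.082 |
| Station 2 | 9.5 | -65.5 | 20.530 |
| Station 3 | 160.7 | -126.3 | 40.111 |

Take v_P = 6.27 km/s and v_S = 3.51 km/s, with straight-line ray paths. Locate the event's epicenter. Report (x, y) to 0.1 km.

x ≈ -105.5 km, y ≈ 51.0 km

Distance from S−P lag: d = Δt · v_P v_S / (v_P − v_S) = Δt · (6.27·3.51)/(6.27−3.51) ≈ 7.9738·Δt.
So d_Station 1 = 88.37, d_Station 2 = 163.70, d_Station 3 = 319.84 km.
Circle about each station: (x + 32.1)² + (y − 1.8)² = 88.37²; (x − 9.5)² + (y + 65.5)² = 163.70²; (x − 160.7)² + (y + 126.3)² = 319.84².
Subtracting pairs of circle equations eliminates x²+y² and gives linear equations (the radical axes):
83.2 x − 134.6 y = -15641.58
385.6 x − 256.2 y = -53745.84
Solving the 2×2 system: x ≈ -105.5, y ≈ 51.0 km.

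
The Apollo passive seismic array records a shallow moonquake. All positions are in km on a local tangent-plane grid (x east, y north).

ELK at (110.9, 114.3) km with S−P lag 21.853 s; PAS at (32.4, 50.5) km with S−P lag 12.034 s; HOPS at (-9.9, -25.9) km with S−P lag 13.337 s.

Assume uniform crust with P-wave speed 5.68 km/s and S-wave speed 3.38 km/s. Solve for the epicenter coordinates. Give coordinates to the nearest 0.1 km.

Distance from S−P lag: d = Δt · v_P v_S / (v_P − v_S) = Δt · (5.68·3.38)/(5.68−3.38) ≈ 8.3471·Δt.
So d_ELK = 182.41, d_PAS = 100.45, d_HOPS = 111.33 km.
Circle about each station: (x − 110.9)² + (y − 114.3)² = 182.41²; (x − 32.4)² + (y − 50.5)² = 100.45²; (x + 9.9)² + (y + 25.9)² = 111.33².
Subtracting the ELK equation from the PAS and HOPS equations removes the quadratic terms:
-157.0 x − 127.6 y = 1419.92
-241.6 x − 280.4 y = -3715.44
Solving the 2×2 system: x ≈ -66.1, y ≈ 70.2 km.
Check against ELK (with the unrounded x, y): √((x − 110.9)²+(y − 114.3)²) = 182.41 ≈ 182.41 km. ✓

-66.1 km east, 70.2 km north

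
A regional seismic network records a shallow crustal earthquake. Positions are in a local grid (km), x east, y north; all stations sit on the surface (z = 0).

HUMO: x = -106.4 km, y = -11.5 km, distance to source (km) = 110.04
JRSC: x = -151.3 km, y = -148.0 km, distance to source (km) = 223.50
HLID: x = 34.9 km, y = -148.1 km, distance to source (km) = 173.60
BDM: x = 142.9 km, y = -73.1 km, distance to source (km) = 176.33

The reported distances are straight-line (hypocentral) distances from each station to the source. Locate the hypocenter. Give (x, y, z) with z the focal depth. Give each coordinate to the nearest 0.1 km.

(-4.9, 18.1, 30.5)

Each station gives a sphere (x−x_i)² + (y−y_i)² + z² = d_i² (stations at z=0).
Subtracting the HUMO sphere from JRSC and HLID: z² cancels, leaving linear equations in x and y:
-89.8 x − 273.0 y = -4500.97
282.6 x − 273.2 y = -6329.75
Solving: x ≈ -4.901, y ≈ 18.099 km (keep extra digits for the depth step; rounded: -4.9, 18.1).
Then from the HUMO sphere: z² = 110.04² − (x + 106.4)² − (y + 11.5)² with x = -4.901, y = 18.099, so z ≈ 30.507 ≈ 30.5 km.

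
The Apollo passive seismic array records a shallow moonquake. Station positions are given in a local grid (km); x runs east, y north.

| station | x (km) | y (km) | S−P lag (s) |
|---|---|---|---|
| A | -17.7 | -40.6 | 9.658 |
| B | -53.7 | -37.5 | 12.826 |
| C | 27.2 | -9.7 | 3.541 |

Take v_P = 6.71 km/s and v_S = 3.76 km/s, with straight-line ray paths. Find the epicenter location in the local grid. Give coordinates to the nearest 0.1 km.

x ≈ 41.5 km, y ≈ 17.0 km

Distance from S−P lag: d = Δt · v_P v_S / (v_P − v_S) = Δt · (6.71·3.76)/(6.71−3.76) ≈ 8.5524·Δt.
So d_A = 82.60, d_B = 109.69, d_C = 30.28 km.
Circle about each station: (x + 17.7)² + (y + 40.6)² = 82.60²; (x + 53.7)² + (y + 37.5)² = 109.69²; (x − 27.2)² + (y + 9.7)² = 30.28².
Subtracting pairs of circle equations eliminates x²+y² and gives linear equations (the radical axes):
-72.0 x + 6.2 y = -2880.85
89.8 x + 61.8 y = 4778.16
Solving the 2×2 system: x ≈ 41.5, y ≈ 17.0 km.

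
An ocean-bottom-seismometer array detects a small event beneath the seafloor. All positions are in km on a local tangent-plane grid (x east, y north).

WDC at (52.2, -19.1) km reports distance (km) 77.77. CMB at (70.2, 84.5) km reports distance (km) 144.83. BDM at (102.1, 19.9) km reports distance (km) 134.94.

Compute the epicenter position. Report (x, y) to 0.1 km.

Circle about each station: (x − 52.2)² + (y + 19.1)² = 77.77²; (x − 70.2)² + (y − 84.5)² = 144.83²; (x − 102.1)² + (y − 19.9)² = 134.94².
Subtracting the WDC equation from the CMB and BDM equations removes the quadratic terms:
36.0 x + 207.2 y = -5948.92
99.8 x + 78.0 y = -4429.86
Solving the 2×2 system: x ≈ -25.4, y ≈ -24.3 km.
Check against WDC (with the unrounded x, y): √((x − 52.2)²+(y + 19.1)²) = 77.77 ≈ 77.77 km. ✓

x ≈ -25.4 km, y ≈ -24.3 km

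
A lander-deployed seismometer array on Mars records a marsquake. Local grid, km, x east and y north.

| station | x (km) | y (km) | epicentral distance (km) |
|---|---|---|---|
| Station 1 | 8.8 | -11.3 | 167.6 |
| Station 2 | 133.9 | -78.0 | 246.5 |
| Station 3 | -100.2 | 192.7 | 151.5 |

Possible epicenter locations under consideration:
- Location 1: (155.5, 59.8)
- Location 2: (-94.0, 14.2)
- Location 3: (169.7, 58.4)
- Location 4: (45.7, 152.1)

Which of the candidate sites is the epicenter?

For each candidate, compare |candidate − station| to the reported distance:
Location 1: residuals Station 1 4.6, Station 2 107.0, Station 3 136.7 → max 136.7 km
Location 2: residuals Station 1 61.7, Station 2 0.7, Station 3 27.1 → max 61.7 km
Location 3: residuals Station 1 7.7, Station 2 105.5, Station 3 150.0 → max 150.0 km
Location 4: residuals Station 1 0.1, Station 2 0.1, Station 3 0.1 → max 0.1 km
Only Location 4 has all residuals ≈ 0.

Location 4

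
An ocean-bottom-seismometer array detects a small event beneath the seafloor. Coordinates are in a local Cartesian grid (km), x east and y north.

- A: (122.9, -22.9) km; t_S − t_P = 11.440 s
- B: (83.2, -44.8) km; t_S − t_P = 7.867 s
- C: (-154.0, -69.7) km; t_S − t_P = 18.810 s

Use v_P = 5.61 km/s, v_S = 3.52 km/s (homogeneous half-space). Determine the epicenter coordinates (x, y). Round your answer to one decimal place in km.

(15.1, -15.0)

Distance from S−P lag: d = Δt · v_P v_S / (v_P − v_S) = Δt · (5.61·3.52)/(5.61−3.52) ≈ 9.4484·Δt.
So d_A = 108.09, d_B = 74.33, d_C = 177.72 km.
Circle about each station: (x − 122.9)² + (y + 22.9)² = 108.09²; (x − 83.2)² + (y + 44.8)² = 74.33²; (x + 154.0)² + (y + 69.7)² = 177.72².
Subtracting pairs of circle equations eliminates x²+y² and gives linear equations (the radical axes):
-79.4 x − 43.8 y = -541.04
-553.8 x − 93.6 y = -6955.68
Solving the 2×2 system: x ≈ 15.1, y ≈ -15.0 km.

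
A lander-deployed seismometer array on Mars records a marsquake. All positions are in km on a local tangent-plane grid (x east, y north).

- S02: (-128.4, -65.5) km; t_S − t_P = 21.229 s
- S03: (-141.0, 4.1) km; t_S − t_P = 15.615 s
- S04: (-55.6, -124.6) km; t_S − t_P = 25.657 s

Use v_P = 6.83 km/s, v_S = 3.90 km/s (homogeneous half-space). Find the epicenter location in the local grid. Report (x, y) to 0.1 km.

Distance from S−P lag: d = Δt · v_P v_S / (v_P − v_S) = Δt · (6.83·3.90)/(6.83−3.90) ≈ 9.0911·Δt.
So d_S02 = 193.00, d_S03 = 141.96, d_S04 = 233.25 km.
Circle about each station: (x + 128.4)² + (y + 65.5)² = 193.00²; (x + 141.0)² + (y − 4.1)² = 141.96²; (x + 55.6)² + (y + 124.6)² = 233.25².
Subtracting pairs of circle equations eliminates x²+y² and gives linear equations (the radical axes):
-25.2 x + 139.2 y = 16217.36
145.6 x − 118.2 y = -19316.85
Solving the 2×2 system: x ≈ -44.7, y ≈ 108.4 km.

x ≈ -44.7 km, y ≈ 108.4 km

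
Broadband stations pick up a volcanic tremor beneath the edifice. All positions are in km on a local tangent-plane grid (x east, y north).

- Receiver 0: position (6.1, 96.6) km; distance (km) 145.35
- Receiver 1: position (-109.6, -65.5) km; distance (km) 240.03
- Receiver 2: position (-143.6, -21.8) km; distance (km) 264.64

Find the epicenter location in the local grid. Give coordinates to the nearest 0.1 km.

x ≈ 119.6 km, y ≈ 5.8 km

Circle about each station: (x − 6.1)² + (y − 96.6)² = 145.35²; (x + 109.6)² + (y + 65.5)² = 240.03²; (x + 143.6)² + (y + 21.8)² = 264.64².
Subtracting the Receiver 0 equation from the Receiver 1 and Receiver 2 equations removes the quadratic terms:
-231.4 x − 324.2 y = -29554.14
-299.4 x − 236.8 y = -37180.28
Solving the 2×2 system: x ≈ 119.6, y ≈ 5.8 km.
Check against Receiver 0 (with the unrounded x, y): √((x − 6.1)²+(y − 96.6)²) = 145.35 ≈ 145.35 km. ✓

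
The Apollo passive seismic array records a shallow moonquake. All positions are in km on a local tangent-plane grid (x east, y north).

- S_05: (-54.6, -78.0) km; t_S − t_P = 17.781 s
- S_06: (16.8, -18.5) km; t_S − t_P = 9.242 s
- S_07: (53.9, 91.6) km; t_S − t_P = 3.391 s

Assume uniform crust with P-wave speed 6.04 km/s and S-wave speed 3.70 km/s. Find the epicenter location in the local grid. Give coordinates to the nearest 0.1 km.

x ≈ 31.1 km, y ≈ 68.6 km

Distance from S−P lag: d = Δt · v_P v_S / (v_P − v_S) = Δt · (6.04·3.70)/(6.04−3.70) ≈ 9.5504·Δt.
So d_S_05 = 169.82, d_S_06 = 88.27, d_S_07 = 32.39 km.
Circle about each station: (x + 54.6)² + (y + 78.0)² = 169.82²; (x − 16.8)² + (y + 18.5)² = 88.27²; (x − 53.9)² + (y − 91.6)² = 32.39².
Subtracting pairs of circle equations eliminates x²+y² and gives linear equations (the radical axes):
142.8 x + 119.0 y = 12606.57
217.0 x + 339.2 y = 30020.33
Solving the 2×2 system: x ≈ 31.1, y ≈ 68.6 km.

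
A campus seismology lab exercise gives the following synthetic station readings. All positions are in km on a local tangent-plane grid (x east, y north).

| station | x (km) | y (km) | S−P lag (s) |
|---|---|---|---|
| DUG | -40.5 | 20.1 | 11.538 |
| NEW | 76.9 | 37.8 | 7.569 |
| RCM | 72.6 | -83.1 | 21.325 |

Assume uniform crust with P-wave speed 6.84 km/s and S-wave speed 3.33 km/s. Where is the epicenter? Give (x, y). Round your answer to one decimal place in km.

28.9 km east, 48.2 km north

Distance from S−P lag: d = Δt · v_P v_S / (v_P − v_S) = Δt · (6.84·3.33)/(6.84−3.33) ≈ 6.4892·Δt.
So d_DUG = 74.87, d_NEW = 49.12, d_RCM = 138.38 km.
Circle about each station: (x + 40.5)² + (y − 20.1)² = 74.87²; (x − 76.9)² + (y − 37.8)² = 49.12²; (x − 72.6)² + (y + 83.1)² = 138.38².
Subtracting the DUG equation from the NEW and RCM equations removes the quadratic terms:
234.8 x + 35.4 y = 8490.93
226.2 x − 206.4 y = -3411.40
Solving the 2×2 system: x ≈ 28.9, y ≈ 48.2 km.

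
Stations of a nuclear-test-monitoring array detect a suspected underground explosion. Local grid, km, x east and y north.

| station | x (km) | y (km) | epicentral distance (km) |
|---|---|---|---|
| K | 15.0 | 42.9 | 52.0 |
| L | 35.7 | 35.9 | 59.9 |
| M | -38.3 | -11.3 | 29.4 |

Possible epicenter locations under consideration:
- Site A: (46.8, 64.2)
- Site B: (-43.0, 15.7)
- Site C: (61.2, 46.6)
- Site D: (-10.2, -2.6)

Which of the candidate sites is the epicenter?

For each candidate, compare |candidate − station| to the reported distance:
Site A: residuals K 13.7, L 29.5, M 84.4 → max 84.4 km
Site B: residuals K 12.1, L 21.4, M 2.0 → max 21.4 km
Site C: residuals K 5.7, L 32.2, M 85.7 → max 85.7 km
Site D: residuals K 0.0, L 0.0, M 0.0 → max 0.0 km
Only Site D has all residuals ≈ 0.

Site D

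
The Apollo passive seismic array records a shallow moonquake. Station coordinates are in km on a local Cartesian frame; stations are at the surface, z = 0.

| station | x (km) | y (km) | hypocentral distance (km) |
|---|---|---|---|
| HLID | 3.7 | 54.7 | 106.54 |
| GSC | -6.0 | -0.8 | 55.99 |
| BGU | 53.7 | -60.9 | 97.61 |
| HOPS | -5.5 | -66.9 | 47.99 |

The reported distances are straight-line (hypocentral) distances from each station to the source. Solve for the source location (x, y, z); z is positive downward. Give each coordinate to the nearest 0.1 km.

Each station gives a sphere (x−x_i)² + (y−y_i)² + z² = d_i² (stations at z=0).
Subtracting the HLID sphere from GSC and BGU: z² cancels, leaving linear equations in x and y:
-19.4 x − 111.0 y = 5246.75
100.0 x − 231.2 y = 5409.78
Solving: x ≈ -39.304, y ≈ -40.399 km (keep extra digits for the depth step; rounded: -39.3, -40.4).
Then from the HLID sphere: z² = 106.54² − (x − 3.7)² − (y − 54.7)² with x = -39.304, y = -40.399, so z ≈ 21.392 ≈ 21.4 km.

(-39.3, -40.4, 21.4)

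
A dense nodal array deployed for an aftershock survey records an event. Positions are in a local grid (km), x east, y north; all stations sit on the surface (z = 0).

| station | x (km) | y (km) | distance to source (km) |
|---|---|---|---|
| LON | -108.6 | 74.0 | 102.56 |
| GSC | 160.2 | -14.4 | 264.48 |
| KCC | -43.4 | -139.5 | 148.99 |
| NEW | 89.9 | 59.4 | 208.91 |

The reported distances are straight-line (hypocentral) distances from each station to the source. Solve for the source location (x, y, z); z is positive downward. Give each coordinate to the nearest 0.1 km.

Each station gives a sphere (x−x_i)² + (y−y_i)² + z² = d_i² (stations at z=0).
Subtracting the LON sphere from GSC and KCC: z² cancels, leaving linear equations in x and y:
537.6 x − 176.8 y = -50829.68
130.4 x − 427.0 y = -7605.62
Solving: x ≈ -98.593, y ≈ -12.297 km (keep extra digits for the depth step; rounded: -98.6, -12.3).
Then from the LON sphere: z² = 102.56² − (x + 108.6)² − (y − 74.0)² with x = -98.593, y = -12.297, so z ≈ 54.509 ≈ 54.5 km.

x ≈ -98.6 km, y ≈ -12.3 km, depth ≈ 54.5 km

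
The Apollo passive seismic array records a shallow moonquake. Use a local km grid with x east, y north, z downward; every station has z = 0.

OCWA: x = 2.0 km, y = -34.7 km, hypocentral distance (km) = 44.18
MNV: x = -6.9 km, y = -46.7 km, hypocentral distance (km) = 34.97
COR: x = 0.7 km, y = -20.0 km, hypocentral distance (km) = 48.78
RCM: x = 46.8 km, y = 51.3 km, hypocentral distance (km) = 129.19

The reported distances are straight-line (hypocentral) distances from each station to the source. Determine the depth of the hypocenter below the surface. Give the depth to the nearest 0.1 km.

17.4 km

Each station gives a sphere (x−x_i)² + (y−y_i)² + z² = d_i² (stations at z=0).
Subtracting the OCWA sphere from MNV and COR: z² cancels, leaving linear equations in x and y:
-17.8 x − 24.0 y = 1749.38
-2.6 x + 29.4 y = -1235.22
Solving: x ≈ -37.196, y ≈ -45.304 km (keep extra digits for the depth step; rounded: -37.2, -45.3).
Then from the OCWA sphere: z² = 44.18² − (x − 2.0)² − (y + 34.7)² with x = -37.196, y = -45.304, so z ≈ 17.410 ≈ 17.4 km.
Check against RCM (with the unrounded solution): distance 129.19 ≈ 129.19 km. ✓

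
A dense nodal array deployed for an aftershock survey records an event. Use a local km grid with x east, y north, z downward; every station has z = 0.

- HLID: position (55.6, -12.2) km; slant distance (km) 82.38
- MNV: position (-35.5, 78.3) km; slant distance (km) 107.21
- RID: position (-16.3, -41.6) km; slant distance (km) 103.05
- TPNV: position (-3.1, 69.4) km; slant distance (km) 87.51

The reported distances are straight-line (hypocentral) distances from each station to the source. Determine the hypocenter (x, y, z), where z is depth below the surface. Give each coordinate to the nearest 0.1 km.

(25.9, 23.0, 68.3)

Each station gives a sphere (x−x_i)² + (y−y_i)² + z² = d_i² (stations at z=0).
Subtracting the HLID sphere from MNV and RID: z² cancels, leaving linear equations in x and y:
-182.2 x + 181.0 y = -556.58
-143.8 x − 58.8 y = -5076.79
Solving: x ≈ 25.901, y ≈ 22.997 km (keep extra digits for the depth step; rounded: 25.9, 23.0).
Then from the HLID sphere: z² = 82.38² − (x − 55.6)² − (y + 12.2)² with x = 25.901, y = 22.997, so z ≈ 68.305 ≈ 68.3 km.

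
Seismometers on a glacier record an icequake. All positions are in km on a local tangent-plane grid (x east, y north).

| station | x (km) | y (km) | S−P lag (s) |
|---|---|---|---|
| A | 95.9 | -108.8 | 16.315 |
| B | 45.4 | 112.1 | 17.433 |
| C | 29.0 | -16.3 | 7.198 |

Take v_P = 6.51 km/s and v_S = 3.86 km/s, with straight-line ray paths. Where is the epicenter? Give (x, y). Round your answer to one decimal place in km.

(-37.7, -30.8)

Distance from S−P lag: d = Δt · v_P v_S / (v_P − v_S) = Δt · (6.51·3.86)/(6.51−3.86) ≈ 9.4825·Δt.
So d_A = 154.71, d_B = 165.31, d_C = 68.25 km.
Circle about each station: (x − 95.9)² + (y + 108.8)² = 154.71²; (x − 45.4)² + (y − 112.1)² = 165.31²; (x − 29.0)² + (y + 16.3)² = 68.25².
Subtracting pairs of circle equations eliminates x²+y² and gives linear equations (the radical axes):
-101.0 x + 441.8 y = -9798.89
-133.8 x + 185.0 y = -650.44
Solving the 2×2 system: x ≈ -37.7, y ≈ -30.8 km.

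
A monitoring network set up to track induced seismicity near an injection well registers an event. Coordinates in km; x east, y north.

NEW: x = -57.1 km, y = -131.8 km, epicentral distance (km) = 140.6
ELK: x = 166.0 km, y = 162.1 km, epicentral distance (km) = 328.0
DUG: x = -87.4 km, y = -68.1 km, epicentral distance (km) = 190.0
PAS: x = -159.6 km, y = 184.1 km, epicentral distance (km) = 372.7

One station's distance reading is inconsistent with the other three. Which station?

PAS

Solve using three stations at a time. Using NEW, ELK, DUG (subtract circle equations pairwise → linear system) gives (x, y) ≈ (81.7, -154.9).
Distances from that point to each station vs reported:
  NEW: calculated 140.7 vs reported 140.6 → residual 0.1 km
  ELK: calculated 328.0 vs reported 328.0 → residual 0.0 km
  DUG: calculated 190.1 vs reported 190.0 → residual 0.1 km
  PAS: calculated 416.1 vs reported 372.7 → residual 43.4 km
NEW, ELK, DUG are mutually consistent (residuals ≈ 0); PAS is off by 43.4 km.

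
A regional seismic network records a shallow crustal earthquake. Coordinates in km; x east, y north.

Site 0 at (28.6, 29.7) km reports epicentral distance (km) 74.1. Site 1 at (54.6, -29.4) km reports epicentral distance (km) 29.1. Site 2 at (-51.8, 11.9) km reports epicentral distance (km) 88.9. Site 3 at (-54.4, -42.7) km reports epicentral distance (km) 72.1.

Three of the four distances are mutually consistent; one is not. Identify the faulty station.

Solve using three stations at a time. Using Site 0, Site 2, Site 3 (subtract circle equations pairwise → linear system) gives (x, y) ≈ (17.6, -43.5).
Distances from that point to each station vs reported:
  Site 0: calculated 74.1 vs reported 74.1 → residual 0.0 km
  Site 1: calculated 39.6 vs reported 29.1 → residual 10.5 km
  Site 2: calculated 88.9 vs reported 88.9 → residual 0.0 km
  Site 3: calculated 72.1 vs reported 72.1 → residual 0.0 km
Site 0, Site 2, Site 3 are mutually consistent (residuals ≈ 0); Site 1 is off by 10.5 km.

Site 1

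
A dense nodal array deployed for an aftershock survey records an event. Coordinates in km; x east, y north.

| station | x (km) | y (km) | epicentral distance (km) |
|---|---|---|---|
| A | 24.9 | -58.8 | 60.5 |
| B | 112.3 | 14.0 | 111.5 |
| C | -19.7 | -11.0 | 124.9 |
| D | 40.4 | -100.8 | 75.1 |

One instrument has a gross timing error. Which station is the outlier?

Solve using three stations at a time. Using A, B, C (subtract circle equations pairwise → linear system) gives (x, y) ≈ (75.9, -91.4).
Distances from that point to each station vs reported:
  A: calculated 60.5 vs reported 60.5 → residual 0.0 km
  B: calculated 111.5 vs reported 111.5 → residual 0.0 km
  C: calculated 124.9 vs reported 124.9 → residual 0.0 km
  D: calculated 36.7 vs reported 75.1 → residual 38.4 km
A, B, C are mutually consistent (residuals ≈ 0); D is off by 38.4 km.

D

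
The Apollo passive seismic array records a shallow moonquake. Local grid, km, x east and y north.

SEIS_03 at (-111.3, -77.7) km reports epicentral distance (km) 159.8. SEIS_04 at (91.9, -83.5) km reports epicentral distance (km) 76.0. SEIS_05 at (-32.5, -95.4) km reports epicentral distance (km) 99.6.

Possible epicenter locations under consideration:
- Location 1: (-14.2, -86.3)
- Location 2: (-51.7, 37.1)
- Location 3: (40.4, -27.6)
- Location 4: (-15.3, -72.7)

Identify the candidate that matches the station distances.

For each candidate, compare |candidate − station| to the reported distance:
Location 1: residuals SEIS_03 62.3, SEIS_04 30.1, SEIS_05 79.2 → max 79.2 km
Location 2: residuals SEIS_03 30.5, SEIS_04 111.5, SEIS_05 34.3 → max 111.5 km
Location 3: residuals SEIS_03 0.0, SEIS_04 0.0, SEIS_05 0.0 → max 0.0 km
Location 4: residuals SEIS_03 63.7, SEIS_04 31.7, SEIS_05 71.1 → max 71.1 km
Only Location 3 has all residuals ≈ 0.

Location 3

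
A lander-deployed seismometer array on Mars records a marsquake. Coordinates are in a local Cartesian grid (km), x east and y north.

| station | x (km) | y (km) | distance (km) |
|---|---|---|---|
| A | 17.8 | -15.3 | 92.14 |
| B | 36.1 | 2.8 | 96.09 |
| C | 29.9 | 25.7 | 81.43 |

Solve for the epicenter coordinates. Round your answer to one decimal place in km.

-48.1 km east, 49.1 km north

Circle about each station: (x − 17.8)² + (y + 15.3)² = 92.14²; (x − 36.1)² + (y − 2.8)² = 96.09²; (x − 29.9)² + (y − 25.7)² = 81.43².
Subtracting pairs of circle equations eliminates x²+y² and gives linear equations (the radical axes):
36.6 x + 36.2 y = 16.61
24.2 x + 82.0 y = 2862.50
Solving the 2×2 system: x ≈ -48.1, y ≈ 49.1 km.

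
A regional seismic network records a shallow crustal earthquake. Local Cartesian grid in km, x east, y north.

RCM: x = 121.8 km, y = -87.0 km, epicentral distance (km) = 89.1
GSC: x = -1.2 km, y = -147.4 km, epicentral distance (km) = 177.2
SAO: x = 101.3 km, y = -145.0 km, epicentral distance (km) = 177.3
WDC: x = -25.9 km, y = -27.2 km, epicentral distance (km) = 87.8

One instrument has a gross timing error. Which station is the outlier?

RCM

Solve using three stations at a time. Using GSC, SAO, WDC (subtract circle equations pairwise → linear system) gives (x, y) ≈ (45.9, 23.5).
Distances from that point to each station vs reported:
  RCM: calculated 134.0 vs reported 89.1 → residual 44.9 km
  GSC: calculated 177.2 vs reported 177.2 → residual 0.0 km
  SAO: calculated 177.3 vs reported 177.3 → residual 0.0 km
  WDC: calculated 87.9 vs reported 87.8 → residual 0.1 km
GSC, SAO, WDC are mutually consistent (residuals ≈ 0); RCM is off by 44.9 km.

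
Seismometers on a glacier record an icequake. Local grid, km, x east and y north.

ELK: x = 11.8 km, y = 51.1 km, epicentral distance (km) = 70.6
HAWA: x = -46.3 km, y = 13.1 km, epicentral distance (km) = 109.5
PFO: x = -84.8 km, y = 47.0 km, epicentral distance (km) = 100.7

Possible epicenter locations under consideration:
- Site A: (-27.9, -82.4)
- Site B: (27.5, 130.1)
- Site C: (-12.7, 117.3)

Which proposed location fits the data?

Site C

For each candidate, compare |candidate − station| to the reported distance:
Site A: residuals ELK 68.7, HAWA 12.2, PFO 40.7 → max 68.7 km
Site B: residuals ELK 9.9, HAWA 28.8, PFO 39.0 → max 39.0 km
Site C: residuals ELK 0.0, HAWA 0.0, PFO 0.0 → max 0.0 km
Only Site C has all residuals ≈ 0.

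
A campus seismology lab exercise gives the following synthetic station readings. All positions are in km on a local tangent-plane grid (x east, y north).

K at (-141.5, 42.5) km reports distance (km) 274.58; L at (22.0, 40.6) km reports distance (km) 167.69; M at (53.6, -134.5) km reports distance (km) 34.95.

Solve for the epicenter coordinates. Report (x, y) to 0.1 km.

(83.0, -115.6)

Circle about each station: (x + 141.5)² + (y − 42.5)² = 274.58²; (x − 22.0)² + (y − 40.6)² = 167.69²; (x − 53.6)² + (y + 134.5)² = 34.95².
Subtracting pairs of circle equations eliminates x²+y² and gives linear equations (the radical axes):
327.0 x − 3.8 y = 27578.10
390.2 x − 354.0 y = 73307.38
Solving the 2×2 system: x ≈ 83.0, y ≈ -115.6 km.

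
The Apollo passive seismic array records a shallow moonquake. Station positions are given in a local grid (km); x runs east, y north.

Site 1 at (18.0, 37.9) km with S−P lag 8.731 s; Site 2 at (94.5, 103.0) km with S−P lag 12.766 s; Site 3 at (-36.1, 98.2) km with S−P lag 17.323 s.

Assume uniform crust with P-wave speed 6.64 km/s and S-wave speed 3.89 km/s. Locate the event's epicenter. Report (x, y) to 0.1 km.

Distance from S−P lag: d = Δt · v_P v_S / (v_P − v_S) = Δt · (6.64·3.89)/(6.64−3.89) ≈ 9.3926·Δt.
So d_Site 1 = 82.01, d_Site 2 = 119.91, d_Site 3 = 162.71 km.
Circle about each station: (x − 18.0)² + (y − 37.9)² = 82.01²; (x − 94.5)² + (y − 103.0)² = 119.91²; (x + 36.1)² + (y − 98.2)² = 162.71².
Subtracting pairs of circle equations eliminates x²+y² and gives linear equations (the radical axes):
153.0 x + 130.2 y = 10126.07
-108.2 x + 120.6 y = -10562.86
Solving the 2×2 system: x ≈ 79.8, y ≈ -16.0 km.
Check against Site 1 (with the unrounded x, y): √((x − 18.0)²+(y − 37.9)²) = 82.00 ≈ 82.01 km. ✓

79.8 km east, -16.0 km north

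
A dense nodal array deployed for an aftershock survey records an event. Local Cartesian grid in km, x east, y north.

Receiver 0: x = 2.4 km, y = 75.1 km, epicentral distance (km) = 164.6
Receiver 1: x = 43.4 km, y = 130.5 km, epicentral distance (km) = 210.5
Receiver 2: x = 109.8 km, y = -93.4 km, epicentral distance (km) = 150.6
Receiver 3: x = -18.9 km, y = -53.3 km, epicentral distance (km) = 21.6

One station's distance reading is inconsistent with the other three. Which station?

Solve using three stations at a time. Using Receiver 1, Receiver 2, Receiver 3 (subtract circle equations pairwise → linear system) gives (x, y) ≈ (-37.8, -63.7).
Distances from that point to each station vs reported:
  Receiver 0: calculated 144.5 vs reported 164.6 → residual 20.1 km
  Receiver 1: calculated 210.5 vs reported 210.5 → residual 0.0 km
  Receiver 2: calculated 150.6 vs reported 150.6 → residual 0.0 km
  Receiver 3: calculated 21.6 vs reported 21.6 → residual 0.0 km
Receiver 1, Receiver 2, Receiver 3 are mutually consistent (residuals ≈ 0); Receiver 0 is off by 20.1 km.

Receiver 0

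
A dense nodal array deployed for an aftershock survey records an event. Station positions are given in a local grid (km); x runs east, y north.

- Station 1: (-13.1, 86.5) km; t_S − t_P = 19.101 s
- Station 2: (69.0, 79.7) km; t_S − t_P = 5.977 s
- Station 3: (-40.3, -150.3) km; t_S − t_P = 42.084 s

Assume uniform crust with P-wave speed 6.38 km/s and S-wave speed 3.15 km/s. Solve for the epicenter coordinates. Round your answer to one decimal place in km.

104.3 km east, 68.0 km north

Distance from S−P lag: d = Δt · v_P v_S / (v_P − v_S) = Δt · (6.38·3.15)/(6.38−3.15) ≈ 6.2220·Δt.
So d_Station 1 = 118.85, d_Station 2 = 37.19, d_Station 3 = 261.85 km.
Circle about each station: (x + 13.1)² + (y − 86.5)² = 118.85²; (x − 69.0)² + (y − 79.7)² = 37.19²; (x + 40.3)² + (y + 150.3)² = 261.85².
Subtracting pairs of circle equations eliminates x²+y² and gives linear equations (the radical axes):
164.2 x − 13.6 y = 16201.46
-54.4 x − 473.6 y = -37879.78
Solving the 2×2 system: x ≈ 104.3, y ≈ 68.0 km.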